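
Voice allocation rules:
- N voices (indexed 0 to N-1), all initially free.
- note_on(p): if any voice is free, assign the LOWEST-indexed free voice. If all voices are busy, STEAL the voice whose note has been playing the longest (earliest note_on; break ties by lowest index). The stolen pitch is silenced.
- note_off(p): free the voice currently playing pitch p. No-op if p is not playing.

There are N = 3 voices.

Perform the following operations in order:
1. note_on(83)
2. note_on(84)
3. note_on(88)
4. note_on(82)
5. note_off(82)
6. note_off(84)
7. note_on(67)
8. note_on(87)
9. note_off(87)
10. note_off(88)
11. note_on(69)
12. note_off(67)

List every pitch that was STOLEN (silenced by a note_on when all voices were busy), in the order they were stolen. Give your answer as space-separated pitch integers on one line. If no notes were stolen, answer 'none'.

Answer: 83

Derivation:
Op 1: note_on(83): voice 0 is free -> assigned | voices=[83 - -]
Op 2: note_on(84): voice 1 is free -> assigned | voices=[83 84 -]
Op 3: note_on(88): voice 2 is free -> assigned | voices=[83 84 88]
Op 4: note_on(82): all voices busy, STEAL voice 0 (pitch 83, oldest) -> assign | voices=[82 84 88]
Op 5: note_off(82): free voice 0 | voices=[- 84 88]
Op 6: note_off(84): free voice 1 | voices=[- - 88]
Op 7: note_on(67): voice 0 is free -> assigned | voices=[67 - 88]
Op 8: note_on(87): voice 1 is free -> assigned | voices=[67 87 88]
Op 9: note_off(87): free voice 1 | voices=[67 - 88]
Op 10: note_off(88): free voice 2 | voices=[67 - -]
Op 11: note_on(69): voice 1 is free -> assigned | voices=[67 69 -]
Op 12: note_off(67): free voice 0 | voices=[- 69 -]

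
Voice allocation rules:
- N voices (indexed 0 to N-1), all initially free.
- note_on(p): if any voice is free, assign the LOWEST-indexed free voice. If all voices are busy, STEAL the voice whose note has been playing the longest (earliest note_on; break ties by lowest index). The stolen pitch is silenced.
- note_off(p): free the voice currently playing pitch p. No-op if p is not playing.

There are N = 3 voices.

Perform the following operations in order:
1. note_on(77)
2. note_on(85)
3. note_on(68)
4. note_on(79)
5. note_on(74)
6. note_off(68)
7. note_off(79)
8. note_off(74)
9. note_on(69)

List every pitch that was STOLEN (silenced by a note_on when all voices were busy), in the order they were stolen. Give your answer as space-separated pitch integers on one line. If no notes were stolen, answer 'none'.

Op 1: note_on(77): voice 0 is free -> assigned | voices=[77 - -]
Op 2: note_on(85): voice 1 is free -> assigned | voices=[77 85 -]
Op 3: note_on(68): voice 2 is free -> assigned | voices=[77 85 68]
Op 4: note_on(79): all voices busy, STEAL voice 0 (pitch 77, oldest) -> assign | voices=[79 85 68]
Op 5: note_on(74): all voices busy, STEAL voice 1 (pitch 85, oldest) -> assign | voices=[79 74 68]
Op 6: note_off(68): free voice 2 | voices=[79 74 -]
Op 7: note_off(79): free voice 0 | voices=[- 74 -]
Op 8: note_off(74): free voice 1 | voices=[- - -]
Op 9: note_on(69): voice 0 is free -> assigned | voices=[69 - -]

Answer: 77 85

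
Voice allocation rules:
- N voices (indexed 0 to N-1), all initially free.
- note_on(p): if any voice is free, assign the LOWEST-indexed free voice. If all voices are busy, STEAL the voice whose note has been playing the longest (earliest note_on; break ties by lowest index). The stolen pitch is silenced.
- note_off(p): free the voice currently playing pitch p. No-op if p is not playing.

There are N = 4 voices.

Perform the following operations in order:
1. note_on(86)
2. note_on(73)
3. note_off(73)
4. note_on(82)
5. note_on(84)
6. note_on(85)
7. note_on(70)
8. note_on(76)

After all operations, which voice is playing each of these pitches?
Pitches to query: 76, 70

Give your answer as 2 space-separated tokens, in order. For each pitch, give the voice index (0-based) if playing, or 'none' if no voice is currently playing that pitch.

Op 1: note_on(86): voice 0 is free -> assigned | voices=[86 - - -]
Op 2: note_on(73): voice 1 is free -> assigned | voices=[86 73 - -]
Op 3: note_off(73): free voice 1 | voices=[86 - - -]
Op 4: note_on(82): voice 1 is free -> assigned | voices=[86 82 - -]
Op 5: note_on(84): voice 2 is free -> assigned | voices=[86 82 84 -]
Op 6: note_on(85): voice 3 is free -> assigned | voices=[86 82 84 85]
Op 7: note_on(70): all voices busy, STEAL voice 0 (pitch 86, oldest) -> assign | voices=[70 82 84 85]
Op 8: note_on(76): all voices busy, STEAL voice 1 (pitch 82, oldest) -> assign | voices=[70 76 84 85]

Answer: 1 0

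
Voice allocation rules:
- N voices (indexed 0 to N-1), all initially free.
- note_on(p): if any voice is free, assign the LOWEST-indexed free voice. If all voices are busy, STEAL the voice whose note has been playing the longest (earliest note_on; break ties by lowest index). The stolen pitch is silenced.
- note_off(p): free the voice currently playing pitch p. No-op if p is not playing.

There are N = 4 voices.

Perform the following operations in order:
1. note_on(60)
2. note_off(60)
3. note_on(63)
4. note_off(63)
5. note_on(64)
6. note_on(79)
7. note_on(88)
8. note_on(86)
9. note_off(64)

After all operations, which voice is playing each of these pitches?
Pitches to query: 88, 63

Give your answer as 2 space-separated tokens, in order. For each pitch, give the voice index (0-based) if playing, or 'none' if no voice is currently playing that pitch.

Op 1: note_on(60): voice 0 is free -> assigned | voices=[60 - - -]
Op 2: note_off(60): free voice 0 | voices=[- - - -]
Op 3: note_on(63): voice 0 is free -> assigned | voices=[63 - - -]
Op 4: note_off(63): free voice 0 | voices=[- - - -]
Op 5: note_on(64): voice 0 is free -> assigned | voices=[64 - - -]
Op 6: note_on(79): voice 1 is free -> assigned | voices=[64 79 - -]
Op 7: note_on(88): voice 2 is free -> assigned | voices=[64 79 88 -]
Op 8: note_on(86): voice 3 is free -> assigned | voices=[64 79 88 86]
Op 9: note_off(64): free voice 0 | voices=[- 79 88 86]

Answer: 2 none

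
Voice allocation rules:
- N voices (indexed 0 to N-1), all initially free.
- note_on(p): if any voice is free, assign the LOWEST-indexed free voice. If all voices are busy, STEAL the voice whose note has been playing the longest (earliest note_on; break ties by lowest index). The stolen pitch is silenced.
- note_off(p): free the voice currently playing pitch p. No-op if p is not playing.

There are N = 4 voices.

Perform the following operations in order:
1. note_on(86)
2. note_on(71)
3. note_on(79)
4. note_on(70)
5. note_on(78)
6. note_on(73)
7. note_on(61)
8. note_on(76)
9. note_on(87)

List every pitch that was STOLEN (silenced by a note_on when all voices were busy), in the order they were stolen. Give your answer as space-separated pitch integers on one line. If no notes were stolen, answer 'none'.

Answer: 86 71 79 70 78

Derivation:
Op 1: note_on(86): voice 0 is free -> assigned | voices=[86 - - -]
Op 2: note_on(71): voice 1 is free -> assigned | voices=[86 71 - -]
Op 3: note_on(79): voice 2 is free -> assigned | voices=[86 71 79 -]
Op 4: note_on(70): voice 3 is free -> assigned | voices=[86 71 79 70]
Op 5: note_on(78): all voices busy, STEAL voice 0 (pitch 86, oldest) -> assign | voices=[78 71 79 70]
Op 6: note_on(73): all voices busy, STEAL voice 1 (pitch 71, oldest) -> assign | voices=[78 73 79 70]
Op 7: note_on(61): all voices busy, STEAL voice 2 (pitch 79, oldest) -> assign | voices=[78 73 61 70]
Op 8: note_on(76): all voices busy, STEAL voice 3 (pitch 70, oldest) -> assign | voices=[78 73 61 76]
Op 9: note_on(87): all voices busy, STEAL voice 0 (pitch 78, oldest) -> assign | voices=[87 73 61 76]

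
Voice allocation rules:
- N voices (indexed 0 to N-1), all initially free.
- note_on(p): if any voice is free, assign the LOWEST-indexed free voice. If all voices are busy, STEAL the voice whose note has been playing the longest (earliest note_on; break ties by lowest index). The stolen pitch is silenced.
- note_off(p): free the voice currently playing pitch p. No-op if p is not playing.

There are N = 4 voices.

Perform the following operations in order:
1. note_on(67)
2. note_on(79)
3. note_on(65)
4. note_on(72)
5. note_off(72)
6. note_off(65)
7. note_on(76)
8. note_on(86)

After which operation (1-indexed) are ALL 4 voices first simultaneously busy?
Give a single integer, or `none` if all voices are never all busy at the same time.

Answer: 4

Derivation:
Op 1: note_on(67): voice 0 is free -> assigned | voices=[67 - - -]
Op 2: note_on(79): voice 1 is free -> assigned | voices=[67 79 - -]
Op 3: note_on(65): voice 2 is free -> assigned | voices=[67 79 65 -]
Op 4: note_on(72): voice 3 is free -> assigned | voices=[67 79 65 72]
Op 5: note_off(72): free voice 3 | voices=[67 79 65 -]
Op 6: note_off(65): free voice 2 | voices=[67 79 - -]
Op 7: note_on(76): voice 2 is free -> assigned | voices=[67 79 76 -]
Op 8: note_on(86): voice 3 is free -> assigned | voices=[67 79 76 86]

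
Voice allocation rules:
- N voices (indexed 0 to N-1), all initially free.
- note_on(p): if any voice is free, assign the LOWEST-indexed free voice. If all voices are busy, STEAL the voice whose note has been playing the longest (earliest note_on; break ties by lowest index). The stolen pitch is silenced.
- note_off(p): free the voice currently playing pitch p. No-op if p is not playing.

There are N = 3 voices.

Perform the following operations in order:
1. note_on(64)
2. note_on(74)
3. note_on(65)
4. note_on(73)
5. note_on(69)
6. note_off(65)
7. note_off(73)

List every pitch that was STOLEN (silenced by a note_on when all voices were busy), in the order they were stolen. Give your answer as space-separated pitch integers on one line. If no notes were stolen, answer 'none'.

Op 1: note_on(64): voice 0 is free -> assigned | voices=[64 - -]
Op 2: note_on(74): voice 1 is free -> assigned | voices=[64 74 -]
Op 3: note_on(65): voice 2 is free -> assigned | voices=[64 74 65]
Op 4: note_on(73): all voices busy, STEAL voice 0 (pitch 64, oldest) -> assign | voices=[73 74 65]
Op 5: note_on(69): all voices busy, STEAL voice 1 (pitch 74, oldest) -> assign | voices=[73 69 65]
Op 6: note_off(65): free voice 2 | voices=[73 69 -]
Op 7: note_off(73): free voice 0 | voices=[- 69 -]

Answer: 64 74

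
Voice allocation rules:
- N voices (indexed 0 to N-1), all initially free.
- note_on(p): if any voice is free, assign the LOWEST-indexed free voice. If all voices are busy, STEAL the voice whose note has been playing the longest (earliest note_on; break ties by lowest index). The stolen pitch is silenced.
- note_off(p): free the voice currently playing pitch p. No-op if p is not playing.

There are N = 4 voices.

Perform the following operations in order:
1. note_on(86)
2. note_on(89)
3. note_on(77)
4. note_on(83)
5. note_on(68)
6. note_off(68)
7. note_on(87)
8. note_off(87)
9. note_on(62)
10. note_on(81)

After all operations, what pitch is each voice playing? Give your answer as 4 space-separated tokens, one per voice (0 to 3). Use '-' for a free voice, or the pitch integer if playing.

Answer: 62 81 77 83

Derivation:
Op 1: note_on(86): voice 0 is free -> assigned | voices=[86 - - -]
Op 2: note_on(89): voice 1 is free -> assigned | voices=[86 89 - -]
Op 3: note_on(77): voice 2 is free -> assigned | voices=[86 89 77 -]
Op 4: note_on(83): voice 3 is free -> assigned | voices=[86 89 77 83]
Op 5: note_on(68): all voices busy, STEAL voice 0 (pitch 86, oldest) -> assign | voices=[68 89 77 83]
Op 6: note_off(68): free voice 0 | voices=[- 89 77 83]
Op 7: note_on(87): voice 0 is free -> assigned | voices=[87 89 77 83]
Op 8: note_off(87): free voice 0 | voices=[- 89 77 83]
Op 9: note_on(62): voice 0 is free -> assigned | voices=[62 89 77 83]
Op 10: note_on(81): all voices busy, STEAL voice 1 (pitch 89, oldest) -> assign | voices=[62 81 77 83]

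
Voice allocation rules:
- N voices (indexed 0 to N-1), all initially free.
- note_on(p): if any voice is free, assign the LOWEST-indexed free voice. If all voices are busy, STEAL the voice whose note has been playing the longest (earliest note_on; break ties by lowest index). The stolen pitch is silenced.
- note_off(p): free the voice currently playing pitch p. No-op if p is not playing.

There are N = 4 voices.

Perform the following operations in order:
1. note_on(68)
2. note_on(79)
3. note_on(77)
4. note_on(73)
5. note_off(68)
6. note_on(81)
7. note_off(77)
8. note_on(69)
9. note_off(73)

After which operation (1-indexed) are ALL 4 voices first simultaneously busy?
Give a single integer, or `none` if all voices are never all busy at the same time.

Op 1: note_on(68): voice 0 is free -> assigned | voices=[68 - - -]
Op 2: note_on(79): voice 1 is free -> assigned | voices=[68 79 - -]
Op 3: note_on(77): voice 2 is free -> assigned | voices=[68 79 77 -]
Op 4: note_on(73): voice 3 is free -> assigned | voices=[68 79 77 73]
Op 5: note_off(68): free voice 0 | voices=[- 79 77 73]
Op 6: note_on(81): voice 0 is free -> assigned | voices=[81 79 77 73]
Op 7: note_off(77): free voice 2 | voices=[81 79 - 73]
Op 8: note_on(69): voice 2 is free -> assigned | voices=[81 79 69 73]
Op 9: note_off(73): free voice 3 | voices=[81 79 69 -]

Answer: 4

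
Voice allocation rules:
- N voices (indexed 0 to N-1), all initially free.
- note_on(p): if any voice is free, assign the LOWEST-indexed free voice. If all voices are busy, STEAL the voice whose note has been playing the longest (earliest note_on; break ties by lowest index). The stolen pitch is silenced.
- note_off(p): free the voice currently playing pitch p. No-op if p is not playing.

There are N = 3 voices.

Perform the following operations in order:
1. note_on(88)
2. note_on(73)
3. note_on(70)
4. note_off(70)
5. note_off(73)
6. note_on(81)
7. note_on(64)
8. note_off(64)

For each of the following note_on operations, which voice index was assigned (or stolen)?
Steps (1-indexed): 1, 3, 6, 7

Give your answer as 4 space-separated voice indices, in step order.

Op 1: note_on(88): voice 0 is free -> assigned | voices=[88 - -]
Op 2: note_on(73): voice 1 is free -> assigned | voices=[88 73 -]
Op 3: note_on(70): voice 2 is free -> assigned | voices=[88 73 70]
Op 4: note_off(70): free voice 2 | voices=[88 73 -]
Op 5: note_off(73): free voice 1 | voices=[88 - -]
Op 6: note_on(81): voice 1 is free -> assigned | voices=[88 81 -]
Op 7: note_on(64): voice 2 is free -> assigned | voices=[88 81 64]
Op 8: note_off(64): free voice 2 | voices=[88 81 -]

Answer: 0 2 1 2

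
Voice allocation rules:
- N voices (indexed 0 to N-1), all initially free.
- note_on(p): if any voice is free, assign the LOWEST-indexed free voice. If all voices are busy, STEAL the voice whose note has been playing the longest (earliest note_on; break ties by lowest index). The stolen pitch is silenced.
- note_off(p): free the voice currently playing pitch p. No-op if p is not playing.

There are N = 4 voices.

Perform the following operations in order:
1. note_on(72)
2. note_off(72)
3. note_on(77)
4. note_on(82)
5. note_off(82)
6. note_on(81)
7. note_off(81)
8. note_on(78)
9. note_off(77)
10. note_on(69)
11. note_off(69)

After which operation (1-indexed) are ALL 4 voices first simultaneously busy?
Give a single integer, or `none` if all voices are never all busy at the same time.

Op 1: note_on(72): voice 0 is free -> assigned | voices=[72 - - -]
Op 2: note_off(72): free voice 0 | voices=[- - - -]
Op 3: note_on(77): voice 0 is free -> assigned | voices=[77 - - -]
Op 4: note_on(82): voice 1 is free -> assigned | voices=[77 82 - -]
Op 5: note_off(82): free voice 1 | voices=[77 - - -]
Op 6: note_on(81): voice 1 is free -> assigned | voices=[77 81 - -]
Op 7: note_off(81): free voice 1 | voices=[77 - - -]
Op 8: note_on(78): voice 1 is free -> assigned | voices=[77 78 - -]
Op 9: note_off(77): free voice 0 | voices=[- 78 - -]
Op 10: note_on(69): voice 0 is free -> assigned | voices=[69 78 - -]
Op 11: note_off(69): free voice 0 | voices=[- 78 - -]

Answer: none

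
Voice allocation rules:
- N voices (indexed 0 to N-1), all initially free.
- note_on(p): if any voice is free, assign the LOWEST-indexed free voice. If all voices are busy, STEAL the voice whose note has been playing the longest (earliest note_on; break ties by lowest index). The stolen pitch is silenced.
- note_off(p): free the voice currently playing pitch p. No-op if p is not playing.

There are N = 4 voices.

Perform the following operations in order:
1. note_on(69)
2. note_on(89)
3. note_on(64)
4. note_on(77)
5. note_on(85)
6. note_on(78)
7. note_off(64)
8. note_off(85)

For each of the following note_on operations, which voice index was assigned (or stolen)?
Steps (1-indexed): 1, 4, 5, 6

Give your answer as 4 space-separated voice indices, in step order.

Answer: 0 3 0 1

Derivation:
Op 1: note_on(69): voice 0 is free -> assigned | voices=[69 - - -]
Op 2: note_on(89): voice 1 is free -> assigned | voices=[69 89 - -]
Op 3: note_on(64): voice 2 is free -> assigned | voices=[69 89 64 -]
Op 4: note_on(77): voice 3 is free -> assigned | voices=[69 89 64 77]
Op 5: note_on(85): all voices busy, STEAL voice 0 (pitch 69, oldest) -> assign | voices=[85 89 64 77]
Op 6: note_on(78): all voices busy, STEAL voice 1 (pitch 89, oldest) -> assign | voices=[85 78 64 77]
Op 7: note_off(64): free voice 2 | voices=[85 78 - 77]
Op 8: note_off(85): free voice 0 | voices=[- 78 - 77]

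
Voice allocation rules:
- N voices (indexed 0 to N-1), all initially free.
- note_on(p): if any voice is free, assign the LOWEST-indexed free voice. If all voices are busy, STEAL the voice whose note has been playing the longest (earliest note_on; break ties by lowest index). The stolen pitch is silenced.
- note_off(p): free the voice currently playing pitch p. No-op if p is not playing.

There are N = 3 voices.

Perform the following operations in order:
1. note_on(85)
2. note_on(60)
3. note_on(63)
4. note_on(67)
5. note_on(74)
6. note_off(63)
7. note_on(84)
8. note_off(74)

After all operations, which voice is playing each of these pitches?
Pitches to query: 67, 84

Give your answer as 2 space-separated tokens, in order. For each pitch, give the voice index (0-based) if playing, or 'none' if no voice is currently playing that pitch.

Op 1: note_on(85): voice 0 is free -> assigned | voices=[85 - -]
Op 2: note_on(60): voice 1 is free -> assigned | voices=[85 60 -]
Op 3: note_on(63): voice 2 is free -> assigned | voices=[85 60 63]
Op 4: note_on(67): all voices busy, STEAL voice 0 (pitch 85, oldest) -> assign | voices=[67 60 63]
Op 5: note_on(74): all voices busy, STEAL voice 1 (pitch 60, oldest) -> assign | voices=[67 74 63]
Op 6: note_off(63): free voice 2 | voices=[67 74 -]
Op 7: note_on(84): voice 2 is free -> assigned | voices=[67 74 84]
Op 8: note_off(74): free voice 1 | voices=[67 - 84]

Answer: 0 2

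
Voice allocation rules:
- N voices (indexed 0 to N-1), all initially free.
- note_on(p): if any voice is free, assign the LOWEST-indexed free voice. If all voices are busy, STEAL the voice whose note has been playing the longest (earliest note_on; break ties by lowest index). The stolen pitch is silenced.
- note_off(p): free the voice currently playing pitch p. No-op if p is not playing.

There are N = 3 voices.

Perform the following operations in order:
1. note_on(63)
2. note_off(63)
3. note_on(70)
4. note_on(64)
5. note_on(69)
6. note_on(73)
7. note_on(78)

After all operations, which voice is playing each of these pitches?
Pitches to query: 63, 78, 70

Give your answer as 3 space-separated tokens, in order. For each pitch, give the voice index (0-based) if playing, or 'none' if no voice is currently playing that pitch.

Op 1: note_on(63): voice 0 is free -> assigned | voices=[63 - -]
Op 2: note_off(63): free voice 0 | voices=[- - -]
Op 3: note_on(70): voice 0 is free -> assigned | voices=[70 - -]
Op 4: note_on(64): voice 1 is free -> assigned | voices=[70 64 -]
Op 5: note_on(69): voice 2 is free -> assigned | voices=[70 64 69]
Op 6: note_on(73): all voices busy, STEAL voice 0 (pitch 70, oldest) -> assign | voices=[73 64 69]
Op 7: note_on(78): all voices busy, STEAL voice 1 (pitch 64, oldest) -> assign | voices=[73 78 69]

Answer: none 1 none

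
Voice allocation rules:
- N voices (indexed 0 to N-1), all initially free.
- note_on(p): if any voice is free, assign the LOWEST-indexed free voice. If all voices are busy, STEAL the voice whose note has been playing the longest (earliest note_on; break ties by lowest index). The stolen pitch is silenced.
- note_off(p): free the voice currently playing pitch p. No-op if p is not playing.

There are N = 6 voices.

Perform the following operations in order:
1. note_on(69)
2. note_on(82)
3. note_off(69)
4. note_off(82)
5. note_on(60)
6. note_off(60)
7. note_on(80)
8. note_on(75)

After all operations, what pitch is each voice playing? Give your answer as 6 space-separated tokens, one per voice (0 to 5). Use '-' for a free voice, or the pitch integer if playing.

Answer: 80 75 - - - -

Derivation:
Op 1: note_on(69): voice 0 is free -> assigned | voices=[69 - - - - -]
Op 2: note_on(82): voice 1 is free -> assigned | voices=[69 82 - - - -]
Op 3: note_off(69): free voice 0 | voices=[- 82 - - - -]
Op 4: note_off(82): free voice 1 | voices=[- - - - - -]
Op 5: note_on(60): voice 0 is free -> assigned | voices=[60 - - - - -]
Op 6: note_off(60): free voice 0 | voices=[- - - - - -]
Op 7: note_on(80): voice 0 is free -> assigned | voices=[80 - - - - -]
Op 8: note_on(75): voice 1 is free -> assigned | voices=[80 75 - - - -]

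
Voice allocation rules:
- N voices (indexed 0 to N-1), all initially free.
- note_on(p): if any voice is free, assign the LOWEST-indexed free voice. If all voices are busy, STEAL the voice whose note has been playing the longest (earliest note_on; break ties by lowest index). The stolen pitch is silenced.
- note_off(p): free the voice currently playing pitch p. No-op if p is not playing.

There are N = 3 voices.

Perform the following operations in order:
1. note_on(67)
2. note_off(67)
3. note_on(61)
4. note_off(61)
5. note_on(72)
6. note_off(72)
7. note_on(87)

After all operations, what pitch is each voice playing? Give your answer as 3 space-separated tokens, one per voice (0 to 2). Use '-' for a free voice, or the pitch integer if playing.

Op 1: note_on(67): voice 0 is free -> assigned | voices=[67 - -]
Op 2: note_off(67): free voice 0 | voices=[- - -]
Op 3: note_on(61): voice 0 is free -> assigned | voices=[61 - -]
Op 4: note_off(61): free voice 0 | voices=[- - -]
Op 5: note_on(72): voice 0 is free -> assigned | voices=[72 - -]
Op 6: note_off(72): free voice 0 | voices=[- - -]
Op 7: note_on(87): voice 0 is free -> assigned | voices=[87 - -]

Answer: 87 - -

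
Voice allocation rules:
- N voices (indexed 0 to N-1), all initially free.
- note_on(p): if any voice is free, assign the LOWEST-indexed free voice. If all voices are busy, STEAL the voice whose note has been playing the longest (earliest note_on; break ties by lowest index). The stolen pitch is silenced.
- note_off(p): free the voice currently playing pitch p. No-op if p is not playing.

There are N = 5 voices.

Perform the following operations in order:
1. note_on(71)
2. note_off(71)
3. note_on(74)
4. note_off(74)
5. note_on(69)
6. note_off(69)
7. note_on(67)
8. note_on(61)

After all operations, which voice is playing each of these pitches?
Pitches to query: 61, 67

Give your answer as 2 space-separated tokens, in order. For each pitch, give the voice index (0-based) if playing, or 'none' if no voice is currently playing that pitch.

Op 1: note_on(71): voice 0 is free -> assigned | voices=[71 - - - -]
Op 2: note_off(71): free voice 0 | voices=[- - - - -]
Op 3: note_on(74): voice 0 is free -> assigned | voices=[74 - - - -]
Op 4: note_off(74): free voice 0 | voices=[- - - - -]
Op 5: note_on(69): voice 0 is free -> assigned | voices=[69 - - - -]
Op 6: note_off(69): free voice 0 | voices=[- - - - -]
Op 7: note_on(67): voice 0 is free -> assigned | voices=[67 - - - -]
Op 8: note_on(61): voice 1 is free -> assigned | voices=[67 61 - - -]

Answer: 1 0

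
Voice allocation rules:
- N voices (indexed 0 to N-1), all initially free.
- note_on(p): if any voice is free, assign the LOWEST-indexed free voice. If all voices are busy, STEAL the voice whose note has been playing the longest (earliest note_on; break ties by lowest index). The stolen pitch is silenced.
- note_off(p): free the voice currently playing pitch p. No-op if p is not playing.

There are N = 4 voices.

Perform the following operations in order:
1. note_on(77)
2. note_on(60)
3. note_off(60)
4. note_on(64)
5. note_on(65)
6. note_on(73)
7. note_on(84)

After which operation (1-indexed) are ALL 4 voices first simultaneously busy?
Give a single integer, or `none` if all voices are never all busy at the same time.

Op 1: note_on(77): voice 0 is free -> assigned | voices=[77 - - -]
Op 2: note_on(60): voice 1 is free -> assigned | voices=[77 60 - -]
Op 3: note_off(60): free voice 1 | voices=[77 - - -]
Op 4: note_on(64): voice 1 is free -> assigned | voices=[77 64 - -]
Op 5: note_on(65): voice 2 is free -> assigned | voices=[77 64 65 -]
Op 6: note_on(73): voice 3 is free -> assigned | voices=[77 64 65 73]
Op 7: note_on(84): all voices busy, STEAL voice 0 (pitch 77, oldest) -> assign | voices=[84 64 65 73]

Answer: 6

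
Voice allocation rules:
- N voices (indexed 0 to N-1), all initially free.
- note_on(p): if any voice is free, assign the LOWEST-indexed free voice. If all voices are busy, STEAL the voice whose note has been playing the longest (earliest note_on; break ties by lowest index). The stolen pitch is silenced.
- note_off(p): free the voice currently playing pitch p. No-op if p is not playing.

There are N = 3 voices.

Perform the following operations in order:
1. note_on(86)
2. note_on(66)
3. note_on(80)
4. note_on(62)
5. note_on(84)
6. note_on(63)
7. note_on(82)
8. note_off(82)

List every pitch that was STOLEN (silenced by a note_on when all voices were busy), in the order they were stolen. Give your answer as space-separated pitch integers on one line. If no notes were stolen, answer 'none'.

Op 1: note_on(86): voice 0 is free -> assigned | voices=[86 - -]
Op 2: note_on(66): voice 1 is free -> assigned | voices=[86 66 -]
Op 3: note_on(80): voice 2 is free -> assigned | voices=[86 66 80]
Op 4: note_on(62): all voices busy, STEAL voice 0 (pitch 86, oldest) -> assign | voices=[62 66 80]
Op 5: note_on(84): all voices busy, STEAL voice 1 (pitch 66, oldest) -> assign | voices=[62 84 80]
Op 6: note_on(63): all voices busy, STEAL voice 2 (pitch 80, oldest) -> assign | voices=[62 84 63]
Op 7: note_on(82): all voices busy, STEAL voice 0 (pitch 62, oldest) -> assign | voices=[82 84 63]
Op 8: note_off(82): free voice 0 | voices=[- 84 63]

Answer: 86 66 80 62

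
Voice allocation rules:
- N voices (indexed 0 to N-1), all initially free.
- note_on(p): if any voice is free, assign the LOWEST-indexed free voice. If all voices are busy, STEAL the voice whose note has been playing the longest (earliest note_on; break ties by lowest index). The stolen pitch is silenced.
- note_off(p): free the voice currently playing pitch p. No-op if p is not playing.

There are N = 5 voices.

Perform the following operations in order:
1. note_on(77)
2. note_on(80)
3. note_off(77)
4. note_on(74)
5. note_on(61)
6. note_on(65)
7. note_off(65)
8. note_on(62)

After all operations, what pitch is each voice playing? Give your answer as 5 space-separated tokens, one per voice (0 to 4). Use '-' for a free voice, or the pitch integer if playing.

Answer: 74 80 61 62 -

Derivation:
Op 1: note_on(77): voice 0 is free -> assigned | voices=[77 - - - -]
Op 2: note_on(80): voice 1 is free -> assigned | voices=[77 80 - - -]
Op 3: note_off(77): free voice 0 | voices=[- 80 - - -]
Op 4: note_on(74): voice 0 is free -> assigned | voices=[74 80 - - -]
Op 5: note_on(61): voice 2 is free -> assigned | voices=[74 80 61 - -]
Op 6: note_on(65): voice 3 is free -> assigned | voices=[74 80 61 65 -]
Op 7: note_off(65): free voice 3 | voices=[74 80 61 - -]
Op 8: note_on(62): voice 3 is free -> assigned | voices=[74 80 61 62 -]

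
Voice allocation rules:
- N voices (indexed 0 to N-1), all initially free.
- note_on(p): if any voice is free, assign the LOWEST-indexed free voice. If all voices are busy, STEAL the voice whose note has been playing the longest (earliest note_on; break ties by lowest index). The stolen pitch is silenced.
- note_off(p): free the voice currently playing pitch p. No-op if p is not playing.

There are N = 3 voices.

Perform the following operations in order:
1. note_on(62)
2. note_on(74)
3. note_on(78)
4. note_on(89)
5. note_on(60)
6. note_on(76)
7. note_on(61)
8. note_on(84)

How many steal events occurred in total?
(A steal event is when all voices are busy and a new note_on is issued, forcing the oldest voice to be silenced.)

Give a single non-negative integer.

Op 1: note_on(62): voice 0 is free -> assigned | voices=[62 - -]
Op 2: note_on(74): voice 1 is free -> assigned | voices=[62 74 -]
Op 3: note_on(78): voice 2 is free -> assigned | voices=[62 74 78]
Op 4: note_on(89): all voices busy, STEAL voice 0 (pitch 62, oldest) -> assign | voices=[89 74 78]
Op 5: note_on(60): all voices busy, STEAL voice 1 (pitch 74, oldest) -> assign | voices=[89 60 78]
Op 6: note_on(76): all voices busy, STEAL voice 2 (pitch 78, oldest) -> assign | voices=[89 60 76]
Op 7: note_on(61): all voices busy, STEAL voice 0 (pitch 89, oldest) -> assign | voices=[61 60 76]
Op 8: note_on(84): all voices busy, STEAL voice 1 (pitch 60, oldest) -> assign | voices=[61 84 76]

Answer: 5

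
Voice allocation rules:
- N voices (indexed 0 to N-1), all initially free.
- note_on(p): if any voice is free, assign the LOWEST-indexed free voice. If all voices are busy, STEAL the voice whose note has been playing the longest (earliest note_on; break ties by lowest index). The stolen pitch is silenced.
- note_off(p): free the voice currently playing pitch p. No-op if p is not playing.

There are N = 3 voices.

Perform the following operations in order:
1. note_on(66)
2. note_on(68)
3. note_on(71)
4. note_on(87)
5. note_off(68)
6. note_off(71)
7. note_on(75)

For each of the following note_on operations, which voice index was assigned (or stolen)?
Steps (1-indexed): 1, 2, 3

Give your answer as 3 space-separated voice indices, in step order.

Answer: 0 1 2

Derivation:
Op 1: note_on(66): voice 0 is free -> assigned | voices=[66 - -]
Op 2: note_on(68): voice 1 is free -> assigned | voices=[66 68 -]
Op 3: note_on(71): voice 2 is free -> assigned | voices=[66 68 71]
Op 4: note_on(87): all voices busy, STEAL voice 0 (pitch 66, oldest) -> assign | voices=[87 68 71]
Op 5: note_off(68): free voice 1 | voices=[87 - 71]
Op 6: note_off(71): free voice 2 | voices=[87 - -]
Op 7: note_on(75): voice 1 is free -> assigned | voices=[87 75 -]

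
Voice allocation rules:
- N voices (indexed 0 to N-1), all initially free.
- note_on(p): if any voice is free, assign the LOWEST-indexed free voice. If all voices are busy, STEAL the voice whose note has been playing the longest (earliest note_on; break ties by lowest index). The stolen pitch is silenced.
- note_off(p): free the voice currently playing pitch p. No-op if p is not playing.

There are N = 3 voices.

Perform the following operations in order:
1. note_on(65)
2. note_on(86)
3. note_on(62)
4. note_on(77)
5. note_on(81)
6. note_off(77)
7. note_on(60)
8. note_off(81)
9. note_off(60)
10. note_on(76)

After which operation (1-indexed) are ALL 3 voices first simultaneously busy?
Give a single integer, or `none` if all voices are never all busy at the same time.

Op 1: note_on(65): voice 0 is free -> assigned | voices=[65 - -]
Op 2: note_on(86): voice 1 is free -> assigned | voices=[65 86 -]
Op 3: note_on(62): voice 2 is free -> assigned | voices=[65 86 62]
Op 4: note_on(77): all voices busy, STEAL voice 0 (pitch 65, oldest) -> assign | voices=[77 86 62]
Op 5: note_on(81): all voices busy, STEAL voice 1 (pitch 86, oldest) -> assign | voices=[77 81 62]
Op 6: note_off(77): free voice 0 | voices=[- 81 62]
Op 7: note_on(60): voice 0 is free -> assigned | voices=[60 81 62]
Op 8: note_off(81): free voice 1 | voices=[60 - 62]
Op 9: note_off(60): free voice 0 | voices=[- - 62]
Op 10: note_on(76): voice 0 is free -> assigned | voices=[76 - 62]

Answer: 3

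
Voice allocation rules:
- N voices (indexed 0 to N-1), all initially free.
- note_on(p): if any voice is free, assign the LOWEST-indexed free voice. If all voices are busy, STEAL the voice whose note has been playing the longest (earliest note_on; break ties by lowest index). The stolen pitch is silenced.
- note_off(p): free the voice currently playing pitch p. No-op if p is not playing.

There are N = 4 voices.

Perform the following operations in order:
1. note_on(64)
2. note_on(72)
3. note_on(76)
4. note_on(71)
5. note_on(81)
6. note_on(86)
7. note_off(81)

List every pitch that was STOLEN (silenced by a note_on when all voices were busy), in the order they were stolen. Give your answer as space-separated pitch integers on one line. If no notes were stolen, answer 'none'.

Op 1: note_on(64): voice 0 is free -> assigned | voices=[64 - - -]
Op 2: note_on(72): voice 1 is free -> assigned | voices=[64 72 - -]
Op 3: note_on(76): voice 2 is free -> assigned | voices=[64 72 76 -]
Op 4: note_on(71): voice 3 is free -> assigned | voices=[64 72 76 71]
Op 5: note_on(81): all voices busy, STEAL voice 0 (pitch 64, oldest) -> assign | voices=[81 72 76 71]
Op 6: note_on(86): all voices busy, STEAL voice 1 (pitch 72, oldest) -> assign | voices=[81 86 76 71]
Op 7: note_off(81): free voice 0 | voices=[- 86 76 71]

Answer: 64 72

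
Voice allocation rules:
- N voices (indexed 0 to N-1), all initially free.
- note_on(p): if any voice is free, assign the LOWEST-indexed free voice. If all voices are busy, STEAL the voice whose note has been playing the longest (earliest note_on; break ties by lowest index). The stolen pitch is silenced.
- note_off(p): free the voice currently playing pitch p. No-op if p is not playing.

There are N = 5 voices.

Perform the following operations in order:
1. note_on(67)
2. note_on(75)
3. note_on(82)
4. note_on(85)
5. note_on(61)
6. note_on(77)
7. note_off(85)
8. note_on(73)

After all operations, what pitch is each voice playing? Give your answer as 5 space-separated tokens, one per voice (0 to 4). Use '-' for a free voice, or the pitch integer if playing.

Op 1: note_on(67): voice 0 is free -> assigned | voices=[67 - - - -]
Op 2: note_on(75): voice 1 is free -> assigned | voices=[67 75 - - -]
Op 3: note_on(82): voice 2 is free -> assigned | voices=[67 75 82 - -]
Op 4: note_on(85): voice 3 is free -> assigned | voices=[67 75 82 85 -]
Op 5: note_on(61): voice 4 is free -> assigned | voices=[67 75 82 85 61]
Op 6: note_on(77): all voices busy, STEAL voice 0 (pitch 67, oldest) -> assign | voices=[77 75 82 85 61]
Op 7: note_off(85): free voice 3 | voices=[77 75 82 - 61]
Op 8: note_on(73): voice 3 is free -> assigned | voices=[77 75 82 73 61]

Answer: 77 75 82 73 61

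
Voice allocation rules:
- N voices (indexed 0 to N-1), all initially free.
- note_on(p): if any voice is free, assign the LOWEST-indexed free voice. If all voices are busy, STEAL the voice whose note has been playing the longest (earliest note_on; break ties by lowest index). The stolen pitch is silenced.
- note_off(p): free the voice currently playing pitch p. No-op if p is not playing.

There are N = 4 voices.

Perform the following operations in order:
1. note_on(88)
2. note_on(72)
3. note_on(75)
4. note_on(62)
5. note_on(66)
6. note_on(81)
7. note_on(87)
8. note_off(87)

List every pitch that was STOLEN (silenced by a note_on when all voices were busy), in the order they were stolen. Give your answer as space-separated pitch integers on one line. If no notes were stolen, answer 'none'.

Answer: 88 72 75

Derivation:
Op 1: note_on(88): voice 0 is free -> assigned | voices=[88 - - -]
Op 2: note_on(72): voice 1 is free -> assigned | voices=[88 72 - -]
Op 3: note_on(75): voice 2 is free -> assigned | voices=[88 72 75 -]
Op 4: note_on(62): voice 3 is free -> assigned | voices=[88 72 75 62]
Op 5: note_on(66): all voices busy, STEAL voice 0 (pitch 88, oldest) -> assign | voices=[66 72 75 62]
Op 6: note_on(81): all voices busy, STEAL voice 1 (pitch 72, oldest) -> assign | voices=[66 81 75 62]
Op 7: note_on(87): all voices busy, STEAL voice 2 (pitch 75, oldest) -> assign | voices=[66 81 87 62]
Op 8: note_off(87): free voice 2 | voices=[66 81 - 62]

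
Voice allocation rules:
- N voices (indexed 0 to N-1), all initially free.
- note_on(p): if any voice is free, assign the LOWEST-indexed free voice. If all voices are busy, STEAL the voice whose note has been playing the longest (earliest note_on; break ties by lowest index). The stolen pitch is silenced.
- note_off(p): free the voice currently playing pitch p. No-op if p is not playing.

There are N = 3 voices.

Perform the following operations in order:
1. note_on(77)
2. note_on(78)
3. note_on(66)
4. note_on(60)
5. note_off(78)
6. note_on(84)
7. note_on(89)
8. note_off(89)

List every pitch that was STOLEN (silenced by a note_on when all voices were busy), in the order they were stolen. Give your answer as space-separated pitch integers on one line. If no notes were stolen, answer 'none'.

Answer: 77 66

Derivation:
Op 1: note_on(77): voice 0 is free -> assigned | voices=[77 - -]
Op 2: note_on(78): voice 1 is free -> assigned | voices=[77 78 -]
Op 3: note_on(66): voice 2 is free -> assigned | voices=[77 78 66]
Op 4: note_on(60): all voices busy, STEAL voice 0 (pitch 77, oldest) -> assign | voices=[60 78 66]
Op 5: note_off(78): free voice 1 | voices=[60 - 66]
Op 6: note_on(84): voice 1 is free -> assigned | voices=[60 84 66]
Op 7: note_on(89): all voices busy, STEAL voice 2 (pitch 66, oldest) -> assign | voices=[60 84 89]
Op 8: note_off(89): free voice 2 | voices=[60 84 -]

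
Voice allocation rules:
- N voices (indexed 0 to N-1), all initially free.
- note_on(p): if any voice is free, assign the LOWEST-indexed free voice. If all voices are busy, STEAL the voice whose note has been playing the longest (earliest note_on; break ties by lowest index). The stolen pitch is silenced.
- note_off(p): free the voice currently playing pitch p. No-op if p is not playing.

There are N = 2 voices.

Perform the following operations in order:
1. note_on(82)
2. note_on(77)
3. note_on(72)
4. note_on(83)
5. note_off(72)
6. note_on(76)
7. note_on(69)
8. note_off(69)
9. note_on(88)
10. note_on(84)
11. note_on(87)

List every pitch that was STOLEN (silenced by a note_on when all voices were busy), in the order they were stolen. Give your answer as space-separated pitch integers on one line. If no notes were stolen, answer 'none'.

Op 1: note_on(82): voice 0 is free -> assigned | voices=[82 -]
Op 2: note_on(77): voice 1 is free -> assigned | voices=[82 77]
Op 3: note_on(72): all voices busy, STEAL voice 0 (pitch 82, oldest) -> assign | voices=[72 77]
Op 4: note_on(83): all voices busy, STEAL voice 1 (pitch 77, oldest) -> assign | voices=[72 83]
Op 5: note_off(72): free voice 0 | voices=[- 83]
Op 6: note_on(76): voice 0 is free -> assigned | voices=[76 83]
Op 7: note_on(69): all voices busy, STEAL voice 1 (pitch 83, oldest) -> assign | voices=[76 69]
Op 8: note_off(69): free voice 1 | voices=[76 -]
Op 9: note_on(88): voice 1 is free -> assigned | voices=[76 88]
Op 10: note_on(84): all voices busy, STEAL voice 0 (pitch 76, oldest) -> assign | voices=[84 88]
Op 11: note_on(87): all voices busy, STEAL voice 1 (pitch 88, oldest) -> assign | voices=[84 87]

Answer: 82 77 83 76 88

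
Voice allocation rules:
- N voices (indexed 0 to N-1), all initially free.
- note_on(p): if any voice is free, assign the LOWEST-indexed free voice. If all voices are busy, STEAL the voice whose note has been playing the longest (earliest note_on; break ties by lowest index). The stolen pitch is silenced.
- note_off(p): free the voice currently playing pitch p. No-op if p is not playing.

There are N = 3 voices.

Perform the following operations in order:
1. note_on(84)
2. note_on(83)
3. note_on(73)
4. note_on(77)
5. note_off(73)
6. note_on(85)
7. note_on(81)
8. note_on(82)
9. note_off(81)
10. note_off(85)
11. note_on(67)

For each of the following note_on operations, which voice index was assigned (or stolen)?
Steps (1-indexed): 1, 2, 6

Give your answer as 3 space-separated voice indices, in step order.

Answer: 0 1 2

Derivation:
Op 1: note_on(84): voice 0 is free -> assigned | voices=[84 - -]
Op 2: note_on(83): voice 1 is free -> assigned | voices=[84 83 -]
Op 3: note_on(73): voice 2 is free -> assigned | voices=[84 83 73]
Op 4: note_on(77): all voices busy, STEAL voice 0 (pitch 84, oldest) -> assign | voices=[77 83 73]
Op 5: note_off(73): free voice 2 | voices=[77 83 -]
Op 6: note_on(85): voice 2 is free -> assigned | voices=[77 83 85]
Op 7: note_on(81): all voices busy, STEAL voice 1 (pitch 83, oldest) -> assign | voices=[77 81 85]
Op 8: note_on(82): all voices busy, STEAL voice 0 (pitch 77, oldest) -> assign | voices=[82 81 85]
Op 9: note_off(81): free voice 1 | voices=[82 - 85]
Op 10: note_off(85): free voice 2 | voices=[82 - -]
Op 11: note_on(67): voice 1 is free -> assigned | voices=[82 67 -]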